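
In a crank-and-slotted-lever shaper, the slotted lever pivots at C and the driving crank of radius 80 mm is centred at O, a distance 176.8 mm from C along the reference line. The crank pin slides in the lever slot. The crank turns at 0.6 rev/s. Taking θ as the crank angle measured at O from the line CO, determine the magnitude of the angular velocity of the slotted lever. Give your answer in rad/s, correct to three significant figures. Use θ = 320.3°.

ω = 3.77 rad/s (from 0.6 rev/s).
Crank pin A relative to C: A = (d + r cosθ, r sinθ); lever angle φ = atan2(r sinθ, d + r cosθ).
Differentiating tanφ: φ̇ = rω(d cosθ + r)/(d² + r² + 2dr cosθ).
d² + r² + 2dr cosθ = |CA|² = 0.059423 m²;  d cosθ + r = +0.21603 m.
|ω_lever| = |0.08·3.77·+0.21603| / 0.059423 = 1.0964 rad/s.

1.10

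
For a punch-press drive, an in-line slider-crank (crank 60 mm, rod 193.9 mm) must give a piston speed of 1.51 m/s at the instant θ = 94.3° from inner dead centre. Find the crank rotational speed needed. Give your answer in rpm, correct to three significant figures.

For an in-line slider-crank, |v_piston| = rω|sinθ|·[1 + r cosθ/√(L² − r² sin²θ)].
With r = 0.06 m, L = 0.1939 m, θ = 94.3°: the bracketed kinematic factor |dx/dθ| = 0.058372 m.
ω = v/|dx/dθ| = 1.51/0.058372 = 25.869 rad/s.
N = 60ω/(2π) = 247.03 rpm.

247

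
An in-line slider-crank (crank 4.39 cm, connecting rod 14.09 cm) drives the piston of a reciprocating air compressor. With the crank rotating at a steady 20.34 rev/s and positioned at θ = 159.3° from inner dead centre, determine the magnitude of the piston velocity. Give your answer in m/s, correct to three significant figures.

ω = 2π·20.3 = 127.8 rad/s
For an in-line slider-crank, x = r cosθ + √(L² − r² sin²θ), so v = −rω sinθ·[1 + r cosθ/√(L² − r² sin²θ)].
With r = 0.0439 m, L = 0.1409 m, θ = 159.3°: √(L² − r² sin²θ) = 0.14004 m.
v = −0.0439·127.8·0.35347·[1 + 0.0439·-0.93544/0.14004] = -1.4016 m/s.
|v| = 1.4016 m/s.

1.40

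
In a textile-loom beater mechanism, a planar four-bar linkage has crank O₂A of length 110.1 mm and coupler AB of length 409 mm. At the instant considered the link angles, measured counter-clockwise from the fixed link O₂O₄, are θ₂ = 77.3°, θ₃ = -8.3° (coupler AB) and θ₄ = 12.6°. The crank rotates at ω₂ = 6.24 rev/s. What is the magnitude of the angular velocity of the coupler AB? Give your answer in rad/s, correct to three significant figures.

26.7

ω₂ = 39.21 rad/s (from 6.24 rev/s).
Differentiating the loop-closure r₂e^{iθ₂}+r₃e^{iθ₃}=r₁+r₄e^{iθ₄} gives r₂ω₂e^{iθ₂}+r₃ω₃e^{iθ₃}=r₄ω₄e^{iθ₄}.
Eliminating the other unknown: ω₃ = r₂ω₂ sin(θ₄−θ₂) / [r₃ sin(θ₃−θ₄)].
Numerator sine = -0.90408; denominator sine = -0.35674.
Result = 0.1101·39.21·(-0.90408) / (0.409·(-0.35674)) = +26.748 rad/s; magnitude 26.748 rad/s.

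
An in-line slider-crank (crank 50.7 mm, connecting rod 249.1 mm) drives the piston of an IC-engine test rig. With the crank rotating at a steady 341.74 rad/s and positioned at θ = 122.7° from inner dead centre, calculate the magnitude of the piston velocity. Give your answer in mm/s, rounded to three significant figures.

ω = 341.7 rad/s
For an in-line slider-crank, x = r cosθ + √(L² − r² sin²θ), so v = −rω sinθ·[1 + r cosθ/√(L² − r² sin²θ)].
With r = 0.0507 m, L = 0.2491 m, θ = 122.7°: √(L² − r² sin²θ) = 0.24542 m.
v = −0.0507·341.7·0.84151·[1 + 0.0507·-0.54024/0.24542] = -12.953 m/s.
|v| = 12.953 m/s = 12953 mm/s.

13000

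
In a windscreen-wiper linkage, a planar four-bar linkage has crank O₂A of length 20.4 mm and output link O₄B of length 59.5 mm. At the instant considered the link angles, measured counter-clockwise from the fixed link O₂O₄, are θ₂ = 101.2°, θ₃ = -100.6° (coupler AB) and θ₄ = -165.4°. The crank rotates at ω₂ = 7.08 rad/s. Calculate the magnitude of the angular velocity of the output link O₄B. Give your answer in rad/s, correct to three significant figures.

ω₂ = 7.08 rad/s
Differentiating the loop-closure r₂e^{iθ₂}+r₃e^{iθ₃}=r₁+r₄e^{iθ₄} gives r₂ω₂e^{iθ₂}+r₃ω₃e^{iθ₃}=r₄ω₄e^{iθ₄}.
Eliminating the other unknown: ω₄ = r₂ω₂ sin(θ₂−θ₃) / [r₄ sin(θ₄−θ₃)].
Numerator sine = -0.37137; denominator sine = -0.90483.
Result = 0.0204·7.08·(-0.37137) / (0.0595·(-0.90483)) = +0.99629 rad/s; magnitude 0.99629 rad/s.

0.996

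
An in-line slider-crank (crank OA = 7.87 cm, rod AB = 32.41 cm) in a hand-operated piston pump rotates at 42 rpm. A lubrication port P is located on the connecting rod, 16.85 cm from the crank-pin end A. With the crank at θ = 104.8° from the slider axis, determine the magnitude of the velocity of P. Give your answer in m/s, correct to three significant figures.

0.326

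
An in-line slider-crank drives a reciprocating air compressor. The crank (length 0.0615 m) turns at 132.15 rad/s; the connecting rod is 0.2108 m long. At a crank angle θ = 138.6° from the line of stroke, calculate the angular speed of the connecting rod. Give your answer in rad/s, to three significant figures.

ω = 132.2 rad/s
The rod makes angle φ with the slider axis where L sinφ = r sinθ; differentiating, L cosφ·φ̇ = r ω cosθ.
L cosφ = √(L² − r² sin²θ) = 0.20684 m.
|ω_rod| = r ω |cosθ| / √(L² − r² sin²θ) = 0.0615·132.2·0.75011/0.20684 = 29.474 rad/s.

29.5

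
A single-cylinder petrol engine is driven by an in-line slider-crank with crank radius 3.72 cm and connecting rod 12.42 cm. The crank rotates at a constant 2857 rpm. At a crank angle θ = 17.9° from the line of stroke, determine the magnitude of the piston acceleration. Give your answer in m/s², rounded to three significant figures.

3990

ω = 2π·2857/60 = 299.2 rad/s
x(θ) = r cosθ + √(L² − r² sin²θ); with ω constant, a = ω²·d²x/dθ².
d²x/dθ² = −r cosθ − r²(cos2θ)/√u − r⁴ sin²2θ/(4u^{3/2}),  u = L² − r² sin²θ = 0.0152949 m².
Substituting r = 0.0372 m, L = 0.1242 m, θ = 17.9°: d²x/dθ² = -0.044561 m.
a = ω²·d²x/dθ² = (299.2)²·(-0.044561) = -3988.7 m/s²;  |a| = 3988.7 m/s².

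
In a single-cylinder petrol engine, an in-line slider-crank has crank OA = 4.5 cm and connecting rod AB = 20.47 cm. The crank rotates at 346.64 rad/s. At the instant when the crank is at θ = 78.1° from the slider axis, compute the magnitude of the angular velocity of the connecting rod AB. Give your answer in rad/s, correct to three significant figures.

16.1

ω = 346.6 rad/s
The rod makes angle φ with the slider axis where L sinφ = r sinθ; differentiating, L cosφ·φ̇ = r ω cosθ.
L cosφ = √(L² − r² sin²θ) = 0.19991 m.
|ω_rod| = r ω |cosθ| / √(L² − r² sin²θ) = 0.045·346.6·0.20620/0.19991 = 16.09 rad/s.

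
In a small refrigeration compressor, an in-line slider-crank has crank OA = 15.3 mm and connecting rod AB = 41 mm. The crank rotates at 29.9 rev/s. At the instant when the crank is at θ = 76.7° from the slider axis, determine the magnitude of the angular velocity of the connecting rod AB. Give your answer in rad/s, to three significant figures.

ω = 187.9 rad/s (converted from 29.9 rev/s).
The rod makes angle φ with the slider axis where L sinφ = r sinθ; differentiating, L cosφ·φ̇ = r ω cosθ.
L cosφ = √(L² − r² sin²θ) = 0.038201 m.
|ω_rod| = r ω |cosθ| / √(L² − r² sin²θ) = 0.0153·187.9·0.23005/0.038201 = 17.31 rad/s.

17.3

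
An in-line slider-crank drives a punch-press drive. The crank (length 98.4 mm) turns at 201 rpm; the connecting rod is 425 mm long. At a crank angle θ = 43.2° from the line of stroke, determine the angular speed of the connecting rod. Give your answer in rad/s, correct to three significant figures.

ω = 21.05 rad/s (converted from 201 rpm).
The rod makes angle φ with the slider axis where L sinφ = r sinθ; differentiating, L cosφ·φ̇ = r ω cosθ.
L cosφ = √(L² − r² sin²θ) = 0.41963 m.
|ω_rod| = r ω |cosθ| / √(L² − r² sin²θ) = 0.0984·21.05·0.72897/0.41963 = 3.598 rad/s.

3.60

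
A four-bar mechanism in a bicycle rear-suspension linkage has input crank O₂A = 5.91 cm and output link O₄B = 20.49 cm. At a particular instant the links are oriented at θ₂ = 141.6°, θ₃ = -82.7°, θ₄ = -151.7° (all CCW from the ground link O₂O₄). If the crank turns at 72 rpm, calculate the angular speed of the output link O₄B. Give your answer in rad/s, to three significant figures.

ω₂ = 7.54 rad/s (from 72 rpm).
Differentiating the loop-closure r₂e^{iθ₂}+r₃e^{iθ₃}=r₁+r₄e^{iθ₄} gives r₂ω₂e^{iθ₂}+r₃ω₃e^{iθ₃}=r₄ω₄e^{iθ₄}.
Eliminating the other unknown: ω₄ = r₂ω₂ sin(θ₂−θ₃) / [r₄ sin(θ₄−θ₃)].
Numerator sine = -0.69842; denominator sine = -0.93358.
Result = 0.0591·7.54·(-0.69842) / (0.2049·(-0.93358)) = +1.6269 rad/s; magnitude 1.6269 rad/s.

1.63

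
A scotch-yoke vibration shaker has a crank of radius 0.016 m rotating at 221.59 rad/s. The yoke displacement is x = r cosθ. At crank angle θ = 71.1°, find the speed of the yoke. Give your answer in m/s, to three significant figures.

ω = 221.6 rad/s
x = r cosθ ⇒ ẋ = −rω sinθ.
|v| = rω|sinθ| = 0.016·221.6·|sin 71.1°| = 3.3543 m/s.

3.35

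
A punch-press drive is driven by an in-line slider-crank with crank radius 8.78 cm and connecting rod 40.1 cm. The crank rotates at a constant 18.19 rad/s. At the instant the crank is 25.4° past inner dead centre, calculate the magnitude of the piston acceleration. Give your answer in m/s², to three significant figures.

30.3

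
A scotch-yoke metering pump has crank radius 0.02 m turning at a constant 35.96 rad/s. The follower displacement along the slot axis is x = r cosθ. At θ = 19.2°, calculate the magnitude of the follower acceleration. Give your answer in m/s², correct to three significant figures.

24.4

ω = 35.96 rad/s
x = r cosθ ⇒ ẍ = −rω² cosθ (ω constant).
|a| = rω²|cosθ| = 0.02·(35.96)²·|cos 19.2°| = 24.424 m/s².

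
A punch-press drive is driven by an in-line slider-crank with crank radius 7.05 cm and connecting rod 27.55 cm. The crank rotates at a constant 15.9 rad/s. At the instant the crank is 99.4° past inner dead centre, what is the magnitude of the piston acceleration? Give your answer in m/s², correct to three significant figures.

ω = 15.9 rad/s
x(θ) = r cosθ + √(L² − r² sin²θ); with ω constant, a = ω²·d²x/dθ².
d²x/dθ² = −r cosθ − r²(cos2θ)/√u − r⁴ sin²2θ/(4u^{3/2}),  u = L² − r² sin²θ = 0.0710626 m².
Substituting r = 0.0705 m, L = 0.2755 m, θ = 99.4°: d²x/dθ² = +0.029131 m.
a = ω²·d²x/dθ² = (15.9)²·(+0.029131) = +7.3645 m/s²;  |a| = 7.3645 m/s².

7.36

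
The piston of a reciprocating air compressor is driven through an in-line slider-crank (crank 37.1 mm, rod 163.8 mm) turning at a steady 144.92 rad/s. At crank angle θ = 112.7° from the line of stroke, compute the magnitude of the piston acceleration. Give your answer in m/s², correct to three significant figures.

426

ω = 144.9 rad/s
x(θ) = r cosθ + √(L² − r² sin²θ); with ω constant, a = ω²·d²x/dθ².
d²x/dθ² = −r cosθ − r²(cos2θ)/√u − r⁴ sin²2θ/(4u^{3/2}),  u = L² − r² sin²θ = 0.025659 m².
Substituting r = 0.0371 m, L = 0.1638 m, θ = 112.7°: d²x/dθ² = +0.020292 m.
a = ω²·d²x/dθ² = (144.9)²·(+0.020292) = +426.17 m/s²;  |a| = 426.17 m/s².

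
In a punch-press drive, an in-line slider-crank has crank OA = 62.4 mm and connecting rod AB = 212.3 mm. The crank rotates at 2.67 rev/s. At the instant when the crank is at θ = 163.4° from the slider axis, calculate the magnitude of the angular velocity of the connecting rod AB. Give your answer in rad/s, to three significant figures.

ω = 16.78 rad/s (converted from 2.67 rev/s).
The rod makes angle φ with the slider axis where L sinφ = r sinθ; differentiating, L cosφ·φ̇ = r ω cosθ.
L cosφ = √(L² − r² sin²θ) = 0.21155 m.
|ω_rod| = r ω |cosθ| / √(L² − r² sin²θ) = 0.0624·16.78·0.95832/0.21155 = 4.7421 rad/s.

4.74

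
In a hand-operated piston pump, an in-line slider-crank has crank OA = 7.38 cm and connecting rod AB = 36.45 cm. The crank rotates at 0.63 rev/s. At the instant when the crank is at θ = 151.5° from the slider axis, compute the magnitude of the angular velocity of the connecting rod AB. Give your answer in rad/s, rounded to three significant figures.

ω = 3.958 rad/s (converted from 0.63 rev/s).
The rod makes angle φ with the slider axis where L sinφ = r sinθ; differentiating, L cosφ·φ̇ = r ω cosθ.
L cosφ = √(L² − r² sin²θ) = 0.36279 m.
|ω_rod| = r ω |cosθ| / √(L² − r² sin²θ) = 0.0738·3.958·0.87882/0.36279 = 0.70764 rad/s.

0.708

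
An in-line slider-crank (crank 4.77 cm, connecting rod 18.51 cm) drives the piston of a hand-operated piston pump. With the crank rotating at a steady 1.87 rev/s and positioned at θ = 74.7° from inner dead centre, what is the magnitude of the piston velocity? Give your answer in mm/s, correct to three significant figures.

ω = 2π·1.87 = 11.75 rad/s
For an in-line slider-crank, x = r cosθ + √(L² − r² sin²θ), so v = −rω sinθ·[1 + r cosθ/√(L² − r² sin²θ)].
With r = 0.0477 m, L = 0.1851 m, θ = 74.7°: √(L² − r² sin²θ) = 0.17929 m.
v = −0.0477·11.75·0.96456·[1 + 0.0477·0.26387/0.17929] = -0.57854 m/s.
|v| = 0.57854 m/s = 578.54 mm/s.

579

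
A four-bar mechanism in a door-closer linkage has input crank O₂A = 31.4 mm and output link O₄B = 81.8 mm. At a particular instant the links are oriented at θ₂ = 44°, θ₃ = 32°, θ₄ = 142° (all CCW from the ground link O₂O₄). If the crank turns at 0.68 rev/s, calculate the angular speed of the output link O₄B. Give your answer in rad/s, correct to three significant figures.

0.363

ω₂ = 4.273 rad/s (from 0.68 rev/s).
Differentiating the loop-closure r₂e^{iθ₂}+r₃e^{iθ₃}=r₁+r₄e^{iθ₄} gives r₂ω₂e^{iθ₂}+r₃ω₃e^{iθ₃}=r₄ω₄e^{iθ₄}.
Eliminating the other unknown: ω₄ = r₂ω₂ sin(θ₂−θ₃) / [r₄ sin(θ₄−θ₃)].
Numerator sine = +0.20791; denominator sine = +0.93969.
Result = 0.0314·4.273·(+0.20791) / (0.0818·(+0.93969)) = +0.36288 rad/s; magnitude 0.36288 rad/s.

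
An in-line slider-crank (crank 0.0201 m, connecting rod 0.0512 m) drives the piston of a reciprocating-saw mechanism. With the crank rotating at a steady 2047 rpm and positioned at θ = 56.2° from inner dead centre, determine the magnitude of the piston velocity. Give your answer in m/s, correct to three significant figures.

4.41

ω = 2π·2047/60 = 214.4 rad/s
For an in-line slider-crank, x = r cosθ + √(L² − r² sin²θ), so v = −rω sinθ·[1 + r cosθ/√(L² − r² sin²θ)].
With r = 0.0201 m, L = 0.0512 m, θ = 56.2°: √(L² − r² sin²θ) = 0.048399 m.
v = −0.0201·214.4·0.83098·[1 + 0.0201·0.55630/0.048399] = -4.4076 m/s.
|v| = 4.4076 m/s.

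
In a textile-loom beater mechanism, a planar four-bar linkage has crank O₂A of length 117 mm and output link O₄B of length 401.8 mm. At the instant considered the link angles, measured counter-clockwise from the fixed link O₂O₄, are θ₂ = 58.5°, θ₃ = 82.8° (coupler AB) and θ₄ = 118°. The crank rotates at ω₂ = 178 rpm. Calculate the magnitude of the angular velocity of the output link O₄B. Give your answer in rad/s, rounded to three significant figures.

3.87

ω₂ = 18.64 rad/s (from 178 rpm).
Differentiating the loop-closure r₂e^{iθ₂}+r₃e^{iθ₃}=r₁+r₄e^{iθ₄} gives r₂ω₂e^{iθ₂}+r₃ω₃e^{iθ₃}=r₄ω₄e^{iθ₄}.
Eliminating the other unknown: ω₄ = r₂ω₂ sin(θ₂−θ₃) / [r₄ sin(θ₄−θ₃)].
Numerator sine = -0.41151; denominator sine = +0.57643.
Result = 0.117·18.64·(-0.41151) / (0.4018·(+0.57643)) = -3.8749 rad/s; magnitude 3.8749 rad/s.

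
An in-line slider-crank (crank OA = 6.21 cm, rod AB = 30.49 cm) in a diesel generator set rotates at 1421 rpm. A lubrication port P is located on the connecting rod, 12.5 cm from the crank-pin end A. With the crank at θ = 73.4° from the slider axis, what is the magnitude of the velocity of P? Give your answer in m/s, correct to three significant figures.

9.20

ω = 148.8 rad/s.  Crank-pin speed |V_A| = rω = 9.2409 m/s, perpendicular to OA.
Rod angle: sinφ = −(r/L) sinθ ⇒ φ = -11.256°; ω_rod = −rω cosθ/√(L²−r²sin²θ) = -8.8284 rad/s.
V_P = V_A + ω_rod × AP, with AP = 0.125 m along the rod.
Components: V_Px = −rω sinθ − a·ω_rod·sinφ = -9.0712 m/s;  V_Py = rω cosθ + a·ω_rod·cosφ = +1.5577 m/s.
|V_P| = √(V_Px² + V_Py²) = 9.2039 m/s.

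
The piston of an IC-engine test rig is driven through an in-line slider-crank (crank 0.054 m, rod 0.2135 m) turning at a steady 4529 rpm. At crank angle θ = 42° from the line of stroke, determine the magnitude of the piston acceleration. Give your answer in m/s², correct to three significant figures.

9400

ω = 2π·4529/60 = 474.3 rad/s
x(θ) = r cosθ + √(L² − r² sin²θ); with ω constant, a = ω²·d²x/dθ².
d²x/dθ² = −r cosθ − r²(cos2θ)/√u − r⁴ sin²2θ/(4u^{3/2}),  u = L² − r² sin²θ = 0.0442767 m².
Substituting r = 0.054 m, L = 0.2135 m, θ = 42°: d²x/dθ² = -0.041804 m.
a = ω²·d²x/dθ² = (474.3)²·(-0.041804) = -9403.3 m/s²;  |a| = 9403.3 m/s².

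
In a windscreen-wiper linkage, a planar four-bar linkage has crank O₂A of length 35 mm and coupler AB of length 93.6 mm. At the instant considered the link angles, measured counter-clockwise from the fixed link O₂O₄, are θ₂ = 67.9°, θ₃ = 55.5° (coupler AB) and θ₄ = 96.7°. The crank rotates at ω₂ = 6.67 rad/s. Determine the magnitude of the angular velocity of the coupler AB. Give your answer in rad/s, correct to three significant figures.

ω₂ = 6.67 rad/s
Differentiating the loop-closure r₂e^{iθ₂}+r₃e^{iθ₃}=r₁+r₄e^{iθ₄} gives r₂ω₂e^{iθ₂}+r₃ω₃e^{iθ₃}=r₄ω₄e^{iθ₄}.
Eliminating the other unknown: ω₃ = r₂ω₂ sin(θ₄−θ₂) / [r₃ sin(θ₃−θ₄)].
Numerator sine = +0.48175; denominator sine = -0.65869.
Result = 0.035·6.67·(+0.48175) / (0.0936·(-0.65869)) = -1.8242 rad/s; magnitude 1.8242 rad/s.

1.82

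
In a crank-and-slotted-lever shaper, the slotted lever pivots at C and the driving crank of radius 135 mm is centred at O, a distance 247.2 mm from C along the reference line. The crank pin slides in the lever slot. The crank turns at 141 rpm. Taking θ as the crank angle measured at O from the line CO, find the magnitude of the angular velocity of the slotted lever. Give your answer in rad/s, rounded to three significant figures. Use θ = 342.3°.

ω = 14.77 rad/s (from 141 rpm).
Crank pin A relative to C: A = (d + r cosθ, r sinθ); lever angle φ = atan2(r sinθ, d + r cosθ).
Differentiating tanφ: φ̇ = rω(d cosθ + r)/(d² + r² + 2dr cosθ).
d² + r² + 2dr cosθ = |CA|² = 0.142917 m²;  d cosθ + r = +0.3705 m.
|ω_lever| = |0.135·14.77·+0.3705| / 0.142917 = 5.1675 rad/s.

5.17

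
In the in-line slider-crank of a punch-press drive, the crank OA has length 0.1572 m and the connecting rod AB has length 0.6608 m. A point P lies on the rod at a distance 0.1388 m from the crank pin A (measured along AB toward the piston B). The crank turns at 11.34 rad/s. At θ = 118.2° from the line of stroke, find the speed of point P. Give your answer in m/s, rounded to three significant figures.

1.67

ω = 11.34 rad/s.  Crank-pin speed |V_A| = rω = 1.7826 m/s, perpendicular to OA.
Rod angle: sinφ = −(r/L) sinθ ⇒ φ = -12.102°; ω_rod = −rω cosθ/√(L²−r²sin²θ) = +1.3038 rad/s.
V_P = V_A + ω_rod × AP, with AP = 0.1388 m along the rod.
Components: V_Px = −rω sinθ − a·ω_rod·sinφ = -1.5331 m/s;  V_Py = rω cosθ + a·ω_rod·cosφ = -0.66545 m/s.
|V_P| = √(V_Px² + V_Py²) = 1.6713 m/s.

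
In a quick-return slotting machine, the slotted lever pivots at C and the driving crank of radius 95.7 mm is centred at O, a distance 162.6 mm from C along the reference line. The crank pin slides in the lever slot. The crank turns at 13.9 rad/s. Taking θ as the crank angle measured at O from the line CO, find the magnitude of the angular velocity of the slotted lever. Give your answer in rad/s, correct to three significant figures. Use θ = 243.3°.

ω = 13.9 rad/s
Crank pin A relative to C: A = (d + r cosθ, r sinθ); lever angle φ = atan2(r sinθ, d + r cosθ).
Differentiating tanφ: φ̇ = rω(d cosθ + r)/(d² + r² + 2dr cosθ).
d² + r² + 2dr cosθ = |CA|² = 0.0216137 m²;  d cosθ + r = +0.022641 m.
|ω_lever| = |0.0957·13.9·+0.022641| / 0.0216137 = 1.3934 rad/s.

1.39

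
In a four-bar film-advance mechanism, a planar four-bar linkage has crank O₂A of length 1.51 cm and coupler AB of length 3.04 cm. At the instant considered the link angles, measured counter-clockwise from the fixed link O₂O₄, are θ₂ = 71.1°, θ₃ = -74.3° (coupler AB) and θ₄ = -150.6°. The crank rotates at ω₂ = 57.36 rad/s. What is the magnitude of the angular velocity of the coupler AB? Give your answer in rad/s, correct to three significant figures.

ω₂ = 57.36 rad/s
Differentiating the loop-closure r₂e^{iθ₂}+r₃e^{iθ₃}=r₁+r₄e^{iθ₄} gives r₂ω₂e^{iθ₂}+r₃ω₃e^{iθ₃}=r₄ω₄e^{iθ₄}.
Eliminating the other unknown: ω₃ = r₂ω₂ sin(θ₄−θ₂) / [r₃ sin(θ₃−θ₄)].
Numerator sine = +0.66523; denominator sine = +0.97155.
Result = 0.0151·57.36·(+0.66523) / (0.0304·(+0.97155)) = +19.508 rad/s; magnitude 19.508 rad/s.

19.5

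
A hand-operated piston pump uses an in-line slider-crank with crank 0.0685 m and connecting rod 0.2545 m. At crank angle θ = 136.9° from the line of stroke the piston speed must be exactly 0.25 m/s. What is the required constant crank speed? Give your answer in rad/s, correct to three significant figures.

For an in-line slider-crank, |v_piston| = rω|sinθ|·[1 + r cosθ/√(L² − r² sin²θ)].
With r = 0.0685 m, L = 0.2545 m, θ = 136.9°: the bracketed kinematic factor |dx/dθ| = 0.037446 m.
ω = v/|dx/dθ| = 0.25/0.037446 = 6.6762 rad/s.

6.68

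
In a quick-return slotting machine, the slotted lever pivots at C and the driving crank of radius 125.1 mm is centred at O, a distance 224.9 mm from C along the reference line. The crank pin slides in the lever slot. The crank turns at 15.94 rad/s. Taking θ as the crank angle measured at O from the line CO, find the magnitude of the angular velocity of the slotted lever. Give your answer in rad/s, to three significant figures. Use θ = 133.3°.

2.10

ω = 15.94 rad/s
Crank pin A relative to C: A = (d + r cosθ, r sinθ); lever angle φ = atan2(r sinθ, d + r cosθ).
Differentiating tanφ: φ̇ = rω(d cosθ + r)/(d² + r² + 2dr cosθ).
d² + r² + 2dr cosθ = |CA|² = 0.027639 m²;  d cosθ + r = -0.029141 m.
|ω_lever| = |0.1251·15.94·-0.029141| / 0.027639 = 2.1024 rad/s.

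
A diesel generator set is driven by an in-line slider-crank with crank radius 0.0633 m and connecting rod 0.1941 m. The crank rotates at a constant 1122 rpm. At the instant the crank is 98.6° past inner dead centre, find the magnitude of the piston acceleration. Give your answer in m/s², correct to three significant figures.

417

ω = 2π·1122/60 = 117.5 rad/s
x(θ) = r cosθ + √(L² − r² sin²θ); with ω constant, a = ω²·d²x/dθ².
d²x/dθ² = −r cosθ − r²(cos2θ)/√u − r⁴ sin²2θ/(4u^{3/2}),  u = L² − r² sin²θ = 0.0337575 m².
Substituting r = 0.0633 m, L = 0.1941 m, θ = 98.6°: d²x/dθ² = +0.030242 m.
a = ω²·d²x/dθ² = (117.5)²·(+0.030242) = +417.5 m/s²;  |a| = 417.5 m/s².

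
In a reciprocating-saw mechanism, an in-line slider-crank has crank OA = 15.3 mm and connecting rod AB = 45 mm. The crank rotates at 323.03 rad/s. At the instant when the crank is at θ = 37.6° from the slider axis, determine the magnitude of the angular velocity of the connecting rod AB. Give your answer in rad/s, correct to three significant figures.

89.0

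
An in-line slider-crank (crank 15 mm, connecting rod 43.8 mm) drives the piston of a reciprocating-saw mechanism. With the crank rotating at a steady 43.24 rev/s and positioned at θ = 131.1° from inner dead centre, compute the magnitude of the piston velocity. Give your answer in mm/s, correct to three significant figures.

ω = 2π·43.2 = 271.7 rad/s
For an in-line slider-crank, x = r cosθ + √(L² − r² sin²θ), so v = −rω sinθ·[1 + r cosθ/√(L² − r² sin²θ)].
With r = 0.015 m, L = 0.0438 m, θ = 131.1°: √(L² − r² sin²θ) = 0.042316 m.
v = −0.015·271.7·0.75356·[1 + 0.015·-0.65738/0.042316] = -2.3554 m/s.
|v| = 2.3554 m/s = 2355.4 mm/s.

2360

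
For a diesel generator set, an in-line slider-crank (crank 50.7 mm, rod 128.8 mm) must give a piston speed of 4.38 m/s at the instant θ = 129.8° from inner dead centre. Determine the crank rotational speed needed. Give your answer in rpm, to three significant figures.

1460

For an in-line slider-crank, |v_piston| = rω|sinθ|·[1 + r cosθ/√(L² − r² sin²θ)].
With r = 0.0507 m, L = 0.1288 m, θ = 129.8°: the bracketed kinematic factor |dx/dθ| = 0.028655 m.
ω = v/|dx/dθ| = 4.38/0.028655 = 152.85 rad/s.
N = 60ω/(2π) = 1459.6 rpm.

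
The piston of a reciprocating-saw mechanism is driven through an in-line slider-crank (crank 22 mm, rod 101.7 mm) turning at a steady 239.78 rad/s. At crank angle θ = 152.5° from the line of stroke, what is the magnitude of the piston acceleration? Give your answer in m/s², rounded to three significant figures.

ω = 239.8 rad/s
x(θ) = r cosθ + √(L² − r² sin²θ); with ω constant, a = ω²·d²x/dθ².
d²x/dθ² = −r cosθ − r²(cos2θ)/√u − r⁴ sin²2θ/(4u^{3/2}),  u = L² − r² sin²θ = 0.0102397 m².
Substituting r = 0.022 m, L = 0.1017 m, θ = 152.5°: d²x/dθ² = +0.016733 m.
a = ω²·d²x/dθ² = (239.8)²·(+0.016733) = +962.05 m/s²;  |a| = 962.05 m/s².

962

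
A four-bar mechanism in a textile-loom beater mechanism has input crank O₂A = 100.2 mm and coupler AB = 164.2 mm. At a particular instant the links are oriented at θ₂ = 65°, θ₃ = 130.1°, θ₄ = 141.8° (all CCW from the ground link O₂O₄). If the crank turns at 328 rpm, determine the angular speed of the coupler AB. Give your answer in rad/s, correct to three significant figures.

101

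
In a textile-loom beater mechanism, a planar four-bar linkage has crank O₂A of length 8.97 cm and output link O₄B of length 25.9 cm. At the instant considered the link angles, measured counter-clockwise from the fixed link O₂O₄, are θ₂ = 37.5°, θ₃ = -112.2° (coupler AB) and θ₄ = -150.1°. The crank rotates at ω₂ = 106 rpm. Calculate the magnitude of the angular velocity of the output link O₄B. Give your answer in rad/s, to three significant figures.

3.16

ω₂ = 11.1 rad/s (from 106 rpm).
Differentiating the loop-closure r₂e^{iθ₂}+r₃e^{iθ₃}=r₁+r₄e^{iθ₄} gives r₂ω₂e^{iθ₂}+r₃ω₃e^{iθ₃}=r₄ω₄e^{iθ₄}.
Eliminating the other unknown: ω₄ = r₂ω₂ sin(θ₂−θ₃) / [r₄ sin(θ₄−θ₃)].
Numerator sine = +0.50453; denominator sine = -0.61429.
Result = 0.0897·11.1·(+0.50453) / (0.259·(-0.61429)) = -3.1575 rad/s; magnitude 3.1575 rad/s.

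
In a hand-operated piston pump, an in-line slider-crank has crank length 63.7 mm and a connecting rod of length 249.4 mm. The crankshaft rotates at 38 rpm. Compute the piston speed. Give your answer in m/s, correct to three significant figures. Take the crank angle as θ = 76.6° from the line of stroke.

0.262

ω = 2π·38/60 = 3.979 rad/s
For an in-line slider-crank, x = r cosθ + √(L² − r² sin²θ), so v = −rω sinθ·[1 + r cosθ/√(L² − r² sin²θ)].
With r = 0.0637 m, L = 0.2494 m, θ = 76.6°: √(L² − r² sin²θ) = 0.24158 m.
v = −0.0637·3.979·0.97278·[1 + 0.0637·0.23175/0.24158] = -0.26165 m/s.
|v| = 0.26165 m/s.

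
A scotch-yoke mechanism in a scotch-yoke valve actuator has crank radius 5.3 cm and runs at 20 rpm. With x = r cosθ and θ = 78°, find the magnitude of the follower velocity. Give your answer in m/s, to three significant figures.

0.109

ω = 2.094 rad/s (from 20 rpm).
x = r cosθ ⇒ ẋ = −rω sinθ.
|v| = rω|sinθ| = 0.053·2.094·|sin 78°| = 0.10858 m/s.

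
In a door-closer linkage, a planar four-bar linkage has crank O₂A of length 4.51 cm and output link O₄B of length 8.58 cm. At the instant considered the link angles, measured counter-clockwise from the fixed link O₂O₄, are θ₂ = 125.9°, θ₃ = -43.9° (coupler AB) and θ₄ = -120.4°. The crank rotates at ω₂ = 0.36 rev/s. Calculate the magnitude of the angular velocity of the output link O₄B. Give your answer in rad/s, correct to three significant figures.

ω₂ = 2.262 rad/s (from 0.36 rev/s).
Differentiating the loop-closure r₂e^{iθ₂}+r₃e^{iθ₃}=r₁+r₄e^{iθ₄} gives r₂ω₂e^{iθ₂}+r₃ω₃e^{iθ₃}=r₄ω₄e^{iθ₄}.
Eliminating the other unknown: ω₄ = r₂ω₂ sin(θ₂−θ₃) / [r₄ sin(θ₄−θ₃)].
Numerator sine = +0.17708; denominator sine = -0.97237.
Result = 0.0451·2.262·(+0.17708) / (0.0858·(-0.97237)) = -0.21653 rad/s; magnitude 0.21653 rad/s.

0.217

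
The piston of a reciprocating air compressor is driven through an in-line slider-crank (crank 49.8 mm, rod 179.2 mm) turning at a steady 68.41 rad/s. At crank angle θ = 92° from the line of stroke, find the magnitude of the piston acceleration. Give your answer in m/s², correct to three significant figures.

75.4

ω = 68.41 rad/s
x(θ) = r cosθ + √(L² − r² sin²θ); with ω constant, a = ω²·d²x/dθ².
d²x/dθ² = −r cosθ − r²(cos2θ)/√u − r⁴ sin²2θ/(4u^{3/2}),  u = L² − r² sin²θ = 0.0296356 m².
Substituting r = 0.0498 m, L = 0.1792 m, θ = 92°: d²x/dθ² = +0.016108 m.
a = ω²·d²x/dθ² = (68.41)²·(+0.016108) = +75.383 m/s²;  |a| = 75.383 m/s².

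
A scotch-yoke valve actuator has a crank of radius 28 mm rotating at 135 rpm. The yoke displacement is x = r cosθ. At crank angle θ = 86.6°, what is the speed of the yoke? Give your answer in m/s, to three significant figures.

ω = 14.14 rad/s (from 135 rpm).
x = r cosθ ⇒ ẋ = −rω sinθ.
|v| = rω|sinθ| = 0.028·14.14·|sin 86.6°| = 0.39514 m/s.

0.395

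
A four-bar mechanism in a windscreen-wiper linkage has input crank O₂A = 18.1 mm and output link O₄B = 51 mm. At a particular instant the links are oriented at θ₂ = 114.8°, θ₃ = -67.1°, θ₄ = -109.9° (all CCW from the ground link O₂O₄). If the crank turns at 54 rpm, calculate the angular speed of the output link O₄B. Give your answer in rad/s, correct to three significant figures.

ω₂ = 5.655 rad/s (from 54 rpm).
Differentiating the loop-closure r₂e^{iθ₂}+r₃e^{iθ₃}=r₁+r₄e^{iθ₄} gives r₂ω₂e^{iθ₂}+r₃ω₃e^{iθ₃}=r₄ω₄e^{iθ₄}.
Eliminating the other unknown: ω₄ = r₂ω₂ sin(θ₂−θ₃) / [r₄ sin(θ₄−θ₃)].
Numerator sine = -0.03316; denominator sine = -0.67944.
Result = 0.0181·5.655·(-0.03316) / (0.051·(-0.67944)) = +0.097933 rad/s; magnitude 0.097933 rad/s.

0.0979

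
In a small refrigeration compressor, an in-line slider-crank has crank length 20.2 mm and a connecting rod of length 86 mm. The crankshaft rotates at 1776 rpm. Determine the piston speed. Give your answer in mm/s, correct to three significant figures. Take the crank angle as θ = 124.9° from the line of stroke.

ω = 2π·1776/60 = 186 rad/s
For an in-line slider-crank, x = r cosθ + √(L² − r² sin²θ), so v = −rω sinθ·[1 + r cosθ/√(L² − r² sin²θ)].
With r = 0.0202 m, L = 0.086 m, θ = 124.9°: √(L² − r² sin²θ) = 0.084389 m.
v = −0.0202·186·0.82015·[1 + 0.0202·-0.57215/0.084389] = -2.6592 m/s.
|v| = 2.6592 m/s = 2659.2 mm/s.

2660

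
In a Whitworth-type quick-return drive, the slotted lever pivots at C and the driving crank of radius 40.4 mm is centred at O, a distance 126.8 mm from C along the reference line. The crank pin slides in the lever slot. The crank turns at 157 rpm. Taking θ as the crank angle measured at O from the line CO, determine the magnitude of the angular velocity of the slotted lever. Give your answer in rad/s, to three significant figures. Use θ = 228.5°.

2.65

ω = 16.44 rad/s (from 157 rpm).
Crank pin A relative to C: A = (d + r cosθ, r sinθ); lever angle φ = atan2(r sinθ, d + r cosθ).
Differentiating tanφ: φ̇ = rω(d cosθ + r)/(d² + r² + 2dr cosθ).
d² + r² + 2dr cosθ = |CA|² = 0.0109216 m²;  d cosθ + r = -0.04362 m.
|ω_lever| = |0.0404·16.44·-0.04362| / 0.0109216 = 2.6528 rad/s.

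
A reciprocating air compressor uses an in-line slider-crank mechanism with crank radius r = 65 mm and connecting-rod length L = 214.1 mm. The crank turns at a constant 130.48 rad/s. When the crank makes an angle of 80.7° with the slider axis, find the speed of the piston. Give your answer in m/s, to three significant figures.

ω = 130.5 rad/s
For an in-line slider-crank, x = r cosθ + √(L² − r² sin²θ), so v = −rω sinθ·[1 + r cosθ/√(L² − r² sin²θ)].
With r = 0.065 m, L = 0.2141 m, θ = 80.7°: √(L² − r² sin²θ) = 0.20426 m.
v = −0.065·130.5·0.98686·[1 + 0.065·0.16160/0.20426] = -8.8001 m/s.
|v| = 8.8001 m/s.

8.80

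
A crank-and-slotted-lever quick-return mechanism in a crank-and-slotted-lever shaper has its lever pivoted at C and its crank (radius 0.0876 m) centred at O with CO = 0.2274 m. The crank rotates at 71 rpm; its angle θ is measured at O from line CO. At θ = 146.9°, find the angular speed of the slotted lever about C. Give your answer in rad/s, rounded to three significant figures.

ω = 7.435 rad/s (from 71 rpm).
Crank pin A relative to C: A = (d + r cosθ, r sinθ); lever angle φ = atan2(r sinθ, d + r cosθ).
Differentiating tanφ: φ̇ = rω(d cosθ + r)/(d² + r² + 2dr cosθ).
d² + r² + 2dr cosθ = |CA|² = 0.0260094 m²;  d cosθ + r = -0.1029 m.
|ω_lever| = |0.0876·7.435·-0.1029| / 0.0260094 = 2.5767 rad/s.

2.58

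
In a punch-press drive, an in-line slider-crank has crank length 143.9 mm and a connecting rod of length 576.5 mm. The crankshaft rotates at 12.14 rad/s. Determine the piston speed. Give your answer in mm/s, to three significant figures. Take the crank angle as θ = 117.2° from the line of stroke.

ω = 12.14 rad/s
For an in-line slider-crank, x = r cosθ + √(L² − r² sin²θ), so v = −rω sinθ·[1 + r cosθ/√(L² − r² sin²θ)].
With r = 0.1439 m, L = 0.5765 m, θ = 117.2°: √(L² − r² sin²θ) = 0.56211 m.
v = −0.1439·12.14·0.88942·[1 + 0.1439·-0.45710/0.56211] = -1.3719 m/s.
|v| = 1.3719 m/s = 1371.9 mm/s.

1370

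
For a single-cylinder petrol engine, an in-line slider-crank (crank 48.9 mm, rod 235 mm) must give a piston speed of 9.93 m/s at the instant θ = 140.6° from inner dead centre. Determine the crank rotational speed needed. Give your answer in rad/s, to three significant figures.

For an in-line slider-crank, |v_piston| = rω|sinθ|·[1 + r cosθ/√(L² − r² sin²θ)].
With r = 0.0489 m, L = 0.235 m, θ = 140.6°: the bracketed kinematic factor |dx/dθ| = 0.026003 m.
ω = v/|dx/dθ| = 9.93/0.026003 = 381.87 rad/s.

382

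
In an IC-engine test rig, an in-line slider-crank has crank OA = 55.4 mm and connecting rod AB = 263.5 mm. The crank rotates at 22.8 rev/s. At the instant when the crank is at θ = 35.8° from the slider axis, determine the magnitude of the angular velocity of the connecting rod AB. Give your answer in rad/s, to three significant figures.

24.6

ω = 143.3 rad/s (converted from 22.8 rev/s).
The rod makes angle φ with the slider axis where L sinφ = r sinθ; differentiating, L cosφ·φ̇ = r ω cosθ.
L cosφ = √(L² − r² sin²θ) = 0.2615 m.
|ω_rod| = r ω |cosθ| / √(L² − r² sin²θ) = 0.0554·143.3·0.81106/0.2615 = 24.615 rad/s.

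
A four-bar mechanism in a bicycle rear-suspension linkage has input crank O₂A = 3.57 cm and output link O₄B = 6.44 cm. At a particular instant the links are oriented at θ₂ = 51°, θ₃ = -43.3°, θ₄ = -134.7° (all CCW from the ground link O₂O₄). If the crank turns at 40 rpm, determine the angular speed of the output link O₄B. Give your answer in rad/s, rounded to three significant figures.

2.32

ω₂ = 4.189 rad/s (from 40 rpm).
Differentiating the loop-closure r₂e^{iθ₂}+r₃e^{iθ₃}=r₁+r₄e^{iθ₄} gives r₂ω₂e^{iθ₂}+r₃ω₃e^{iθ₃}=r₄ω₄e^{iθ₄}.
Eliminating the other unknown: ω₄ = r₂ω₂ sin(θ₂−θ₃) / [r₄ sin(θ₄−θ₃)].
Numerator sine = +0.99719; denominator sine = -0.99970.
Result = 0.0357·4.189·(+0.99719) / (0.0644·(-0.99970)) = -2.3162 rad/s; magnitude 2.3162 rad/s.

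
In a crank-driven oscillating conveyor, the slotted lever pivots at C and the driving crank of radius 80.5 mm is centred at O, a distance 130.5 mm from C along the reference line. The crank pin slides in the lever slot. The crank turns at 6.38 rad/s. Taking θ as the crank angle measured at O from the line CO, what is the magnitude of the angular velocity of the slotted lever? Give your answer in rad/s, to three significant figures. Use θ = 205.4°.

ω = 6.38 rad/s
Crank pin A relative to C: A = (d + r cosθ, r sinθ); lever angle φ = atan2(r sinθ, d + r cosθ).
Differentiating tanφ: φ̇ = rω(d cosθ + r)/(d² + r² + 2dr cosθ).
d² + r² + 2dr cosθ = |CA|² = 0.00453097 m²;  d cosθ + r = -0.037385 m.
|ω_lever| = |0.0805·6.38·-0.037385| / 0.00453097 = 4.2377 rad/s.

4.24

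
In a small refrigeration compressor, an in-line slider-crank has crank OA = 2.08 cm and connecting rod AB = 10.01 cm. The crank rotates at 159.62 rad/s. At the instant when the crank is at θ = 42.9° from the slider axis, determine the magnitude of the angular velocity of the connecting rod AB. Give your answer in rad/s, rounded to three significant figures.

ω = 159.6 rad/s
The rod makes angle φ with the slider axis where L sinφ = r sinθ; differentiating, L cosφ·φ̇ = r ω cosθ.
L cosφ = √(L² − r² sin²θ) = 0.099094 m.
|ω_rod| = r ω |cosθ| / √(L² − r² sin²θ) = 0.0208·159.6·0.73254/0.099094 = 24.544 rad/s.

24.5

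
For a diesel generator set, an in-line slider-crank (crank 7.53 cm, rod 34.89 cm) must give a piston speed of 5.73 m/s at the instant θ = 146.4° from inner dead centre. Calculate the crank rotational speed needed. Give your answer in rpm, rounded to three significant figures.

1600

For an in-line slider-crank, |v_piston| = rω|sinθ|·[1 + r cosθ/√(L² − r² sin²θ)].
With r = 0.0753 m, L = 0.3489 m, θ = 146.4°: the bracketed kinematic factor |dx/dθ| = 0.034126 m.
ω = v/|dx/dθ| = 5.73/0.034126 = 167.91 rad/s.
N = 60ω/(2π) = 1603.4 rpm.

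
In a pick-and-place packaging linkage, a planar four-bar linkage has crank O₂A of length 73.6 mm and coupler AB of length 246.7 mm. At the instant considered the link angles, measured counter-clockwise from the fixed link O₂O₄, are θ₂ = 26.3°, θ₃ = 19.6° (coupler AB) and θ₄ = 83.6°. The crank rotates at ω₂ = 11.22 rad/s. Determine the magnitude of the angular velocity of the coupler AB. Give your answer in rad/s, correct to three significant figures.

3.13

ω₂ = 11.22 rad/s
Differentiating the loop-closure r₂e^{iθ₂}+r₃e^{iθ₃}=r₁+r₄e^{iθ₄} gives r₂ω₂e^{iθ₂}+r₃ω₃e^{iθ₃}=r₄ω₄e^{iθ₄}.
Eliminating the other unknown: ω₃ = r₂ω₂ sin(θ₄−θ₂) / [r₃ sin(θ₃−θ₄)].
Numerator sine = +0.84151; denominator sine = -0.89879.
Result = 0.0736·11.22·(+0.84151) / (0.2467·(-0.89879)) = -3.134 rad/s; magnitude 3.134 rad/s.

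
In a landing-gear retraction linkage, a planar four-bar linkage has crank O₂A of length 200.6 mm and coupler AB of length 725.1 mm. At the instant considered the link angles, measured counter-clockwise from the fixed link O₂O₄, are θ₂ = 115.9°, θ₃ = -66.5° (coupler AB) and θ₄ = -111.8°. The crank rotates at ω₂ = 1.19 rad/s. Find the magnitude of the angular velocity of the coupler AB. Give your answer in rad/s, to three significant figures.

0.343

ω₂ = 1.19 rad/s
Differentiating the loop-closure r₂e^{iθ₂}+r₃e^{iθ₃}=r₁+r₄e^{iθ₄} gives r₂ω₂e^{iθ₂}+r₃ω₃e^{iθ₃}=r₄ω₄e^{iθ₄}.
Eliminating the other unknown: ω₃ = r₂ω₂ sin(θ₄−θ₂) / [r₃ sin(θ₃−θ₄)].
Numerator sine = +0.73963; denominator sine = +0.71080.
Result = 0.2006·1.19·(+0.73963) / (0.7251·(+0.71080)) = +0.34257 rad/s; magnitude 0.34257 rad/s.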